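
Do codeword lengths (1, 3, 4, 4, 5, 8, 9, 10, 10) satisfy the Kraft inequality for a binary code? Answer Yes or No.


Kraft sum = sum(2^(-l_i)) = 0.7891, need <= 1. Result: satisfied (a binary prefix-free code with these lengths exists)

Yes


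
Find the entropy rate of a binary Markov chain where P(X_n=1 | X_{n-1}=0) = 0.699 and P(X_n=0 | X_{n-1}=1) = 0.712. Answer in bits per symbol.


Stationary distribution: pi_0 = p10/(p01+p10) = 0.5046, pi_1 = 0.4954. Entropy rate H' = pi_0*H(p01) + pi_1*H(p10) = 0.5046*0.8825 + 0.4954*0.8661 = 0.8744

0.8744 bits/symbol


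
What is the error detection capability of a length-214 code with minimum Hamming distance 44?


Detection capability = d_min - 1 = 44 - 1 = 43

43 errors


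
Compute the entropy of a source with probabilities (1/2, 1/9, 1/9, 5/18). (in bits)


H = -sum(p_i * log2(p_i)). Terms: -(1/2)*log2(1/2) = 0.500000; -(1/9)*log2(1/9) = 0.352214; -(1/9)*log2(1/9) = 0.352214; -(5/18)*log2(5/18) = 0.513332. H = 0.500000 + 0.352214 + 0.352214 + 0.513332 = 1.7178

1.7178 bits


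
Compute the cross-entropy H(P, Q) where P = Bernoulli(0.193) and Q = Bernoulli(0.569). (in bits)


H(P,Q) = -p*log2(q) - (1-p)*log2(1-q). -0.193*log2(0.569) = 0.157005; -0.807*log2(0.431) = 0.979892. H(P,Q) = 0.157005 + 0.979892 = 1.1369

1.1369 bits


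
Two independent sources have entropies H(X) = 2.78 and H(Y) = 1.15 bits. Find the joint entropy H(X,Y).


For independent variables, H(X,Y) = H(X) + H(Y) = 2.78 + 1.15 = 3.93

3.93 bits


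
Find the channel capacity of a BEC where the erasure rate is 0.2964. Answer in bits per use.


C = 1 - epsilon = 1 - 0.2964 = 0.7036

0.7036 bits


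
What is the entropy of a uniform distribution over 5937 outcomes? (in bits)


H = log2(n) = log2(5937) = 12.5355

12.5355 bits


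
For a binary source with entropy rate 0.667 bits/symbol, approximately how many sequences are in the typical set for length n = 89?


log2|A_typical| = nH = 89 * 0.667 = 59.363, so |A_typical| ~ 2^59.363 = 7.414e+17

7.414e+17


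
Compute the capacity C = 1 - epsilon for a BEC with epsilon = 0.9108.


C = 1 - epsilon = 1 - 0.9108 = 0.0892

0.0892 bits


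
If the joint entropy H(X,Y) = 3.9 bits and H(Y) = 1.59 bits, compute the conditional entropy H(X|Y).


H(X|Y) = H(X,Y) - H(Y) = 3.9 - 1.59 = 2.31

2.31 bits


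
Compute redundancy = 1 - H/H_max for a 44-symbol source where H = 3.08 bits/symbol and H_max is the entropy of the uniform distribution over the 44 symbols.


H_max = log2(K) = log2(44) = 5.4594 bits/symbol. Redundancy = 1 - H/H_max = 1 - 3.08/5.4594 = 1 - 0.5642 = 0.4358

0.4358


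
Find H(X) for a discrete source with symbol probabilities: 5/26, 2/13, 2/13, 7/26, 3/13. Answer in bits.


H = -sum(p_i * log2(p_i)). Terms: -(5/26)*log2(5/26) = 0.457406; -(2/13)*log2(2/13) = 0.415452; -(2/13)*log2(2/13) = 0.415452; -(7/26)*log2(7/26) = 0.509677; -(3/13)*log2(3/13) = 0.488187. H = 0.457406 + 0.415452 + 0.415452 + 0.509677 + 0.488187 = 2.2862

2.2862 bits


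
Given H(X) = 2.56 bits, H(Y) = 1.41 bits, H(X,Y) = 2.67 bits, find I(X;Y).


I(X;Y) = H(X) + H(Y) - H(X,Y) = 2.56 + 1.41 - 2.67 = 1.3

1.3 bits


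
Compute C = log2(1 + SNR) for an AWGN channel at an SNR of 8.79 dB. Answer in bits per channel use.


SNR_linear = 10^(8.79/10) = 7.5683; C = log2(1 + SNR_linear) = log2(1 + 7.5683) = 3.099

3.099 bits/channel use


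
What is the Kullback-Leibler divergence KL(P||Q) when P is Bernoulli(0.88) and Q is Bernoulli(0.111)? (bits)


KL = p*log2(p/q) + (1-p)*log2((1-p)/(1-q)) = 0.88*log2(0.88/0.111) + 0.12*log2(0.12/0.889) = 2.2818

2.2818 bits


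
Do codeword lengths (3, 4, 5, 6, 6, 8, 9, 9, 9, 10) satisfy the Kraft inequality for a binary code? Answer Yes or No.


Kraft sum = sum(2^(-l_i)) = 0.2607, need <= 1. Result: satisfied (a binary prefix-free code with these lengths exists)

Yes


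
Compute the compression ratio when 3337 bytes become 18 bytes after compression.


Ratio = original / compressed = 3337 / 18 = 185.3889

185.3889


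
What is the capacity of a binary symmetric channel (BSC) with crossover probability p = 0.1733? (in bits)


H(p) = -p*log2(p) - (1-p)*log2(1-p) = -0.1733*log2(0.1733) - 0.8267*log2(0.8267) = 0.438216 + 0.226982 = 0.6652. C = 1 - H(p) = 1 - 0.6652 = 0.3348

0.3348 bits


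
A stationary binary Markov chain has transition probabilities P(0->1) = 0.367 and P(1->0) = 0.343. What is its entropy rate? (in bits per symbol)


Stationary distribution: pi_0 = p10/(p01+p10) = 0.4831, pi_1 = 0.5169. Entropy rate H' = pi_0*H(p01) + pi_1*H(p10) = 0.4831*0.9483 + 0.5169*0.9277 = 0.9377

0.9377 bits/symbol


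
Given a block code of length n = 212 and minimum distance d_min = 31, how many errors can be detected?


Detection capability = d_min - 1 = 31 - 1 = 30

30 errors


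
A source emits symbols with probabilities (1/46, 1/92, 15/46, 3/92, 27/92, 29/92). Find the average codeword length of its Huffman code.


Huffman construction (repeatedly merge the two least-probable nodes; each merge adds 1 bit to every symbol beneath it): 1/92 + 1/46 = 3/92; 3/92 + 3/92 = 3/46; 3/46 + 27/92 = 33/92; 29/92 + 15/46 = 59/92; 33/92 + 59/92 = 1. Resulting codeword lengths (in the order the probabilities were given): (4, 4, 2, 3, 2, 2). L_avg = sum(p_i * l_i) = 1/46*4 + 1/92*4 + 15/46*2 + 3/92*3 + 27/92*2 + 29/92*2 = 193/92 = 2.0978

2.0978 bits


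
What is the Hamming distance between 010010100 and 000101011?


Count differing positions: . ^ . ^ ^ ^ ^ ^ ^ = 7 differences

7


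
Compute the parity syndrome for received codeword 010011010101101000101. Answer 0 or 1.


Syndrome = XOR of all bits = 0 XOR 1 XOR 0 XOR 0 XOR 1 XOR 1 XOR 0 XOR 1 XOR 0 XOR 1 XOR 0 XOR 1 XOR 1 XOR 0 XOR 1 XOR 0 XOR 0 XOR 0 XOR 1 XOR 0 XOR 1 = 0

0


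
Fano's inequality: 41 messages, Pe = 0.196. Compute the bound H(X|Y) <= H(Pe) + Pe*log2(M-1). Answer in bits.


H(Pe) = -Pe*log2(Pe) - (1-Pe)*log2(1-Pe) = -0.196*log2(0.196) - 0.804*log2(0.804) = 0.460811 + 0.253045 = 0.7139. Pe*log2(M-1) = 0.196*log2(40) = 1.043098. Bound = H(Pe) + Pe*log2(M-1) = 0.460811 + 0.253045 + 1.043098 = 1.757

1.757 bits


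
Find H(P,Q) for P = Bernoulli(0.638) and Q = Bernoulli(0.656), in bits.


H(P,Q) = -p*log2(q) - (1-p)*log2(1-q). -0.638*log2(0.656) = 0.388052; -0.362*log2(0.344) = 0.557306. H(P,Q) = 0.388052 + 0.557306 = 0.9454

0.9454 bits


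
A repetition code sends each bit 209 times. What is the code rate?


Rate = k/n = 1/209

1/209


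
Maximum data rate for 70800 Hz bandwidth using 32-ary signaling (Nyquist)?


Rate = 2 * B * log2(M) = 2 * 70800 * 5.0 = 708000.0

708000.0 bps


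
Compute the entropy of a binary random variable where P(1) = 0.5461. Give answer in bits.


H = -p*log2(p) - (1-p)*log2(1-p). -0.5461*log2(0.5461) = 0.476616; -0.4539*log2(0.4539) = 0.517243. H = 0.476616 + 0.517243 = 0.9939

0.9939 bits


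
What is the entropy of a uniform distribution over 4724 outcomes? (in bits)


H = log2(n) = log2(4724) = 12.2058

12.2058 bits


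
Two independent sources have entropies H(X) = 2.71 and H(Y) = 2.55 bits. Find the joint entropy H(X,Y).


For independent variables, H(X,Y) = H(X) + H(Y) = 2.71 + 2.55 = 5.26

5.26 bits


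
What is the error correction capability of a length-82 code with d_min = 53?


Correction capability = floor((d-1)/2) = floor((53-1)/2) = 26

26 errors


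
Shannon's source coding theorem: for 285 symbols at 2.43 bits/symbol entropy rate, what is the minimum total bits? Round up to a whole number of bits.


Minimum bits >= n * H = 285 * 2.43 = 692.55, rounded up to a whole number of bits = 693

693 bits


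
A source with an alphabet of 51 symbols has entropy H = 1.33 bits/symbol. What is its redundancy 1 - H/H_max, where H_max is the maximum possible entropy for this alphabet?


H_max = log2(K) = log2(51) = 5.6724 bits/symbol. Redundancy = 1 - H/H_max = 1 - 1.33/5.6724 = 1 - 0.2345 = 0.7655

0.7655


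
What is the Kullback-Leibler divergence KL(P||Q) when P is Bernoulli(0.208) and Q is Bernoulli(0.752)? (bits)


KL = p*log2(p/q) + (1-p)*log2((1-p)/(1-q)) = 0.208*log2(0.208/0.752) + 0.792*log2(0.792/0.248) = 0.9411

0.9411 bits


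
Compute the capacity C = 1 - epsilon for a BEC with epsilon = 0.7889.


C = 1 - epsilon = 1 - 0.7889 = 0.2111

0.2111 bits


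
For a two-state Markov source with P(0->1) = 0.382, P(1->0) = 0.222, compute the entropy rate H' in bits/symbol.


Stationary distribution: pi_0 = p10/(p01+p10) = 0.3675, pi_1 = 0.6325. Entropy rate H' = pi_0*H(p01) + pi_1*H(p10) = 0.3675*0.9594 + 0.6325*0.7638 = 0.8357

0.8357 bits/symbol


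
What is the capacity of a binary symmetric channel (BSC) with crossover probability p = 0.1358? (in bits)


H(p) = -p*log2(p) - (1-p)*log2(1-p) = -0.1358*log2(0.1358) - 0.8642*log2(0.8642) = 0.391164 + 0.181968 = 0.5731. C = 1 - H(p) = 1 - 0.5731 = 0.4269

0.4269 bits


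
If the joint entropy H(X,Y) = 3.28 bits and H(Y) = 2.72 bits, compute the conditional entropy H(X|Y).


H(X|Y) = H(X,Y) - H(Y) = 3.28 - 2.72 = 0.56

0.56 bits


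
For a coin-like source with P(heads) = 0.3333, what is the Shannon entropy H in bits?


H = -p*log2(p) - (1-p)*log2(1-p). -0.3333*log2(0.3333) = 0.528316; -0.6667*log2(0.6667) = 0.389946. H = 0.528316 + 0.389946 = 0.9183

0.9183 bits


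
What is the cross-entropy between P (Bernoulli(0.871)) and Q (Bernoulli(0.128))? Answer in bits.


H(P,Q) = -p*log2(q) - (1-p)*log2(1-q). -0.871*log2(0.128) = 2.583198; -0.129*log2(0.872) = 0.025490. H(P,Q) = 2.583198 + 0.025490 = 2.6087

2.6087 bits


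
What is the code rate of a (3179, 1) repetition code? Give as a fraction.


Rate = k/n = 1/3179

1/3179


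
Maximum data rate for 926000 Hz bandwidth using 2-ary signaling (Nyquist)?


Rate = 2 * B * log2(M) = 2 * 926000 * 1.0 = 1852000.0

1852000.0 bps


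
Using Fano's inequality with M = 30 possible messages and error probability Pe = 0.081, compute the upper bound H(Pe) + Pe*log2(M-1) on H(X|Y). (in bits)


H(Pe) = -Pe*log2(Pe) - (1-Pe)*log2(1-Pe) = -0.081*log2(0.081) - 0.919*log2(0.919) = 0.293701 + 0.111992 = 0.4057. Pe*log2(M-1) = 0.081*log2(29) = 0.393496. Bound = H(Pe) + Pe*log2(M-1) = 0.293701 + 0.111992 + 0.393496 = 0.7992

0.7992 bits


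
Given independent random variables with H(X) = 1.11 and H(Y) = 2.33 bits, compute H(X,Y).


For independent variables, H(X,Y) = H(X) + H(Y) = 1.11 + 2.33 = 3.44

3.44 bits


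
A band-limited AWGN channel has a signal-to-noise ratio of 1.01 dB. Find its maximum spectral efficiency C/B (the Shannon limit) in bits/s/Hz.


SNR_linear = 10^(1.01/10) = 1.2618; C/B = log2(1 + SNR_linear) = log2(1 + 1.2618) = 1.1775

1.1775 bits/s/Hz


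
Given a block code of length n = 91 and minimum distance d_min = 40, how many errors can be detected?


Detection capability = d_min - 1 = 40 - 1 = 39

39 errors


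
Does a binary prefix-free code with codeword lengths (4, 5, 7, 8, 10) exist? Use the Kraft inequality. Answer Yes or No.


Kraft sum = sum(2^(-l_i)) = 0.1064, need <= 1. Result: satisfied (a binary prefix-free code with these lengths exists)

Yes


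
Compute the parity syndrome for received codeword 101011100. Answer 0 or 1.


Syndrome = XOR of all bits = 1 XOR 0 XOR 1 XOR 0 XOR 1 XOR 1 XOR 1 XOR 0 XOR 0 = 1

1


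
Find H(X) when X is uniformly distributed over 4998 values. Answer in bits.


H = log2(n) = log2(4998) = 12.2871

12.2871 bits


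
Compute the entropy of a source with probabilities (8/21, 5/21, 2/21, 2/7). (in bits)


H = -sum(p_i * log2(p_i)). Terms: -(8/21)*log2(8/21) = 0.530407; -(5/21)*log2(5/21) = 0.492950; -(2/21)*log2(2/21) = 0.323078; -(2/7)*log2(2/7) = 0.516387. H = 0.530407 + 0.492950 + 0.323078 + 0.516387 = 1.8628

1.8628 bits


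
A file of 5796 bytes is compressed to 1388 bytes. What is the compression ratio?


Ratio = original / compressed = 5796 / 1388 = 4.1758

4.1758


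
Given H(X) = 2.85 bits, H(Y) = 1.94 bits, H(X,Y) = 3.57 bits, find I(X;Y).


I(X;Y) = H(X) + H(Y) - H(X,Y) = 2.85 + 1.94 - 3.57 = 1.22

1.22 bits


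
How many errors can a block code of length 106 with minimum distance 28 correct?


Correction capability = floor((d-1)/2) = floor((28-1)/2) = 13

13 errors


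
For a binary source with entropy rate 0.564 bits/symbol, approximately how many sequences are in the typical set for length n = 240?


log2|A_typical| = nH = 240 * 0.564 = 135.36, so |A_typical| ~ 2^135.36 = 5.590e+40

5.590e+40


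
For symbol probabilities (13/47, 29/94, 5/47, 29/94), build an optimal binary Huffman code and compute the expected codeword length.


Huffman construction (repeatedly merge the two least-probable nodes; each merge adds 1 bit to every symbol beneath it): 5/47 + 13/47 = 18/47; 29/94 + 29/94 = 29/47; 18/47 + 29/47 = 1. Resulting codeword lengths (in the order the probabilities were given): (2, 2, 2, 2). L_avg = sum(p_i * l_i) = 13/47*2 + 29/94*2 + 5/47*2 + 29/94*2 = 2

2.0 bits


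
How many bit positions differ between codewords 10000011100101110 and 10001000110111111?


Count differing positions: . . . . ^ . ^ ^ . ^ . . ^ . . . ^ = 6 differences

6


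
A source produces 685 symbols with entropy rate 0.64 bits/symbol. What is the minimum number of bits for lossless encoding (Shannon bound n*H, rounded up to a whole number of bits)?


Minimum bits >= n * H = 685 * 0.64 = 438.4, rounded up to a whole number of bits = 439

439 bits


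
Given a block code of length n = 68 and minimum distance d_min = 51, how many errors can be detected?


Detection capability = d_min - 1 = 51 - 1 = 50

50 errors


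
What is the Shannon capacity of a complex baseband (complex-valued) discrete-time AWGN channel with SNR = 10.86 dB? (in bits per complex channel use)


SNR_linear = 10^(10.86/10) = 12.1899; C = log2(1 + SNR_linear) = log2(1 + 12.1899) = 3.7214

3.7214 bits/channel use


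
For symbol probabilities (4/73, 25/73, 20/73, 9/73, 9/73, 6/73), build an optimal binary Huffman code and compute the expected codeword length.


Huffman construction (repeatedly merge the two least-probable nodes; each merge adds 1 bit to every symbol beneath it): 4/73 + 6/73 = 10/73; 9/73 + 9/73 = 18/73; 10/73 + 18/73 = 28/73; 20/73 + 25/73 = 45/73; 28/73 + 45/73 = 1. Resulting codeword lengths (in the order the probabilities were given): (3, 2, 2, 3, 3, 3). L_avg = sum(p_i * l_i) = 4/73*3 + 25/73*2 + 20/73*2 + 9/73*3 + 9/73*3 + 6/73*3 = 174/73 = 2.3836

2.3836 bits


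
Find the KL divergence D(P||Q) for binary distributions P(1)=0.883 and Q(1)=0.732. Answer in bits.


KL = p*log2(p/q) + (1-p)*log2((1-p)/(1-q)) = 0.883*log2(0.883/0.732) + 0.117*log2(0.117/0.268) = 0.099

0.099 bits


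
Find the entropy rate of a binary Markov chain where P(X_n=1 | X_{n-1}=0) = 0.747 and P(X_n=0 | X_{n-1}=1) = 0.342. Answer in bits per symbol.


Stationary distribution: pi_0 = p10/(p01+p10) = 0.314, pi_1 = 0.686. Entropy rate H' = pi_0*H(p01) + pi_1*H(p10) = 0.314*0.816 + 0.686*0.9267 = 0.8919

0.8919 bits/symbol


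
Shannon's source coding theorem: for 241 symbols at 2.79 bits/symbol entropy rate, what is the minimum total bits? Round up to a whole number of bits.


Minimum bits >= n * H = 241 * 2.79 = 672.39, rounded up to a whole number of bits = 673

673 bits


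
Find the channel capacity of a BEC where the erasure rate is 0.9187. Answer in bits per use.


C = 1 - epsilon = 1 - 0.9187 = 0.0813

0.0813 bits


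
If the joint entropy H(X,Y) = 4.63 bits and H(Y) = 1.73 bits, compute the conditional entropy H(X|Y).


H(X|Y) = H(X,Y) - H(Y) = 4.63 - 1.73 = 2.9

2.9 bits


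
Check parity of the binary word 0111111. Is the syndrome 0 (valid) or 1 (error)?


Syndrome = XOR of all bits = 0 XOR 1 XOR 1 XOR 1 XOR 1 XOR 1 XOR 1 = 0

0


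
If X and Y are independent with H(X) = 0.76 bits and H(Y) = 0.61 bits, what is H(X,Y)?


For independent variables, H(X,Y) = H(X) + H(Y) = 0.76 + 0.61 = 1.37

1.37 bits


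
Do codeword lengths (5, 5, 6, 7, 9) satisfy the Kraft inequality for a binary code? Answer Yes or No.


Kraft sum = sum(2^(-l_i)) = 0.0879, need <= 1. Result: satisfied (a binary prefix-free code with these lengths exists)

Yes


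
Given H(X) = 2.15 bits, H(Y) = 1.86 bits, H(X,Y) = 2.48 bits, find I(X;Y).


I(X;Y) = H(X) + H(Y) - H(X,Y) = 2.15 + 1.86 - 2.48 = 1.53

1.53 bits


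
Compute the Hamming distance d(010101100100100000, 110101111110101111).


Count differing positions: ^ . . . . . . ^ ^ . ^ . . . ^ ^ ^ ^ = 8 differences

8


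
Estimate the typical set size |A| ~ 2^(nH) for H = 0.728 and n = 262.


log2|A_typical| = nH = 262 * 0.728 = 190.736, so |A_typical| ~ 2^190.736 = 2.614e+57

2.614e+57


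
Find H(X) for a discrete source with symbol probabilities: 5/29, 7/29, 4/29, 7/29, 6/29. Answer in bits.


H = -sum(p_i * log2(p_i)). Terms: -(5/29)*log2(5/29) = 0.437251; -(7/29)*log2(7/29) = 0.494979; -(4/29)*log2(4/29) = 0.394204; -(7/29)*log2(7/29) = 0.494979; -(6/29)*log2(6/29) = 0.470280. H = 0.437251 + 0.494979 + 0.394204 + 0.494979 + 0.470280 = 2.2917

2.2917 bits


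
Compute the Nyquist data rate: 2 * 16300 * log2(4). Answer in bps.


Rate = 2 * B * log2(M) = 2 * 16300 * 2.0 = 65200.0

65200.0 bps


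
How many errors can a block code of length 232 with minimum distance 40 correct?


Correction capability = floor((d-1)/2) = floor((40-1)/2) = 19

19 errors


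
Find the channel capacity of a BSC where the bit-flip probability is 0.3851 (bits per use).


H(p) = -p*log2(p) - (1-p)*log2(1-p) = -0.3851*log2(0.3851) - 0.6149*log2(0.6149) = 0.530165 + 0.431399 = 0.9616. C = 1 - H(p) = 1 - 0.9616 = 0.0384

0.0384 bits


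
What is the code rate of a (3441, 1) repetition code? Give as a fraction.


Rate = k/n = 1/3441

1/3441


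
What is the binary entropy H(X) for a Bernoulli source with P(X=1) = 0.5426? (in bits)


H = -p*log2(p) - (1-p)*log2(1-p). -0.5426*log2(0.5426) = 0.478594; -0.4574*log2(0.4574) = 0.516163. H = 0.478594 + 0.516163 = 0.9948

0.9948 bits


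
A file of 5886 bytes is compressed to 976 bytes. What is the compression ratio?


Ratio = original / compressed = 5886 / 976 = 6.0307

6.0307


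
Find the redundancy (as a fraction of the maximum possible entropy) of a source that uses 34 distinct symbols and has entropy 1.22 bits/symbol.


H_max = log2(K) = log2(34) = 5.0875 bits/symbol. Redundancy = 1 - H/H_max = 1 - 1.22/5.0875 = 1 - 0.2398 = 0.7602

0.7602


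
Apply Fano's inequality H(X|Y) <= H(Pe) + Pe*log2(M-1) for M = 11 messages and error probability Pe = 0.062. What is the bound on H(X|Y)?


H(Pe) = -Pe*log2(Pe) - (1-Pe)*log2(1-Pe) = -0.062*log2(0.062) - 0.938*log2(0.938) = 0.248718 + 0.086615 = 0.3353. Pe*log2(M-1) = 0.062*log2(10) = 0.205960. Bound = H(Pe) + Pe*log2(M-1) = 0.248718 + 0.086615 + 0.205960 = 0.5413

0.5413 bits


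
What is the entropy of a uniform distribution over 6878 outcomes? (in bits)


H = log2(n) = log2(6878) = 12.7478

12.7478 bits


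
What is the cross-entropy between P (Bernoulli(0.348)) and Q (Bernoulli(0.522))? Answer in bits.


H(P,Q) = -p*log2(q) - (1-p)*log2(1-q). -0.348*log2(0.522) = 0.326382; -0.652*log2(0.478) = 0.694326. H(P,Q) = 0.326382 + 0.694326 = 1.0207

1.0207 bits


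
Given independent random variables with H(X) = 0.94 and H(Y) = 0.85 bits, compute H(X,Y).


For independent variables, H(X,Y) = H(X) + H(Y) = 0.94 + 0.85 = 1.79

1.79 bits


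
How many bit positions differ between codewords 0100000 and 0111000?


Count differing positions: . . ^ ^ . . . = 2 differences

2


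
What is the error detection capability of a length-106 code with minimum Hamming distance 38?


Detection capability = d_min - 1 = 38 - 1 = 37

37 errors


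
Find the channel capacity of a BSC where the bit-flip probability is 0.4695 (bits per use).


H(p) = -p*log2(p) - (1-p)*log2(1-p) = -0.4695*log2(0.4695) - 0.5305*log2(0.5305) = 0.512132 + 0.485182 = 0.9973. C = 1 - H(p) = 1 - 0.9973 = 0.0027

0.0027 bits


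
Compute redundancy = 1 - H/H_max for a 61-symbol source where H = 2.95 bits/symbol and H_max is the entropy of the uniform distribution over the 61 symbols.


H_max = log2(K) = log2(61) = 5.9307 bits/symbol. Redundancy = 1 - H/H_max = 1 - 2.95/5.9307 = 1 - 0.4974 = 0.5026

0.5026


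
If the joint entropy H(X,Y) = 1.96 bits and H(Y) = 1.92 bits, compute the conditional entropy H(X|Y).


H(X|Y) = H(X,Y) - H(Y) = 1.96 - 1.92 = 0.04

0.04 bits


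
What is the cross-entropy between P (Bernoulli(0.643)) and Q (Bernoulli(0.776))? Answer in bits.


H(P,Q) = -p*log2(q) - (1-p)*log2(1-q). -0.643*log2(0.776) = 0.235255; -0.357*log2(0.224) = 0.770559. H(P,Q) = 0.235255 + 0.770559 = 1.0058

1.0058 bits


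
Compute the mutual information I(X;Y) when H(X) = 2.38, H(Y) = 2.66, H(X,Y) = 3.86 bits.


I(X;Y) = H(X) + H(Y) - H(X,Y) = 2.38 + 2.66 - 3.86 = 1.18

1.18 bits


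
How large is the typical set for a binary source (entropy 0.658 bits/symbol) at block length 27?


log2|A_typical| = nH = 27 * 0.658 = 17.766, so |A_typical| ~ 2^17.766 = 2.229e+05

2.229e+05


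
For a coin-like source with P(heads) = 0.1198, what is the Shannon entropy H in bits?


H = -p*log2(p) - (1-p)*log2(1-p). -0.1198*log2(0.1198) = 0.366744; -0.8802*log2(0.8802) = 0.162042. H = 0.366744 + 0.162042 = 0.5288

0.5288 bits


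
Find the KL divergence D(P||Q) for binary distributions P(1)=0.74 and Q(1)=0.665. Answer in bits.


KL = p*log2(p/q) + (1-p)*log2((1-p)/(1-q)) = 0.74*log2(0.74/0.665) + 0.26*log2(0.26/0.335) = 0.019

0.019 bits


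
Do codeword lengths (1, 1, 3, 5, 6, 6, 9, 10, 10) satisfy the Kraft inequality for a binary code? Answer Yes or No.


Kraft sum = sum(2^(-l_i)) = 1.1914, need <= 1. Result: violated (a binary prefix-free code with these lengths cannot exist)

No


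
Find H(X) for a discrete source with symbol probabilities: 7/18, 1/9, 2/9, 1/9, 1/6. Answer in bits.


H = -sum(p_i * log2(p_i)). Terms: -(7/18)*log2(7/18) = 0.529888; -(1/9)*log2(1/9) = 0.352214; -(2/9)*log2(2/9) = 0.482206; -(1/9)*log2(1/9) = 0.352214; -(1/6)*log2(1/6) = 0.430827. H = 0.529888 + 0.352214 + 0.482206 + 0.352214 + 0.430827 = 2.1473

2.1473 bits


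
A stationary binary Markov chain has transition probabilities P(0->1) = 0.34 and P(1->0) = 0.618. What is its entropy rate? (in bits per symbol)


Stationary distribution: pi_0 = p10/(p01+p10) = 0.6451, pi_1 = 0.3549. Entropy rate H' = pi_0*H(p01) + pi_1*H(p10) = 0.6451*0.9248 + 0.3549*0.9594 = 0.9371

0.9371 bits/symbol


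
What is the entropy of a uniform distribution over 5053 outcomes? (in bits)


H = log2(n) = log2(5053) = 12.3029

12.3029 bits


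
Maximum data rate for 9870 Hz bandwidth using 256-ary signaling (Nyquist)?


Rate = 2 * B * log2(M) = 2 * 9870 * 8.0 = 157920.0

157920.0 bps


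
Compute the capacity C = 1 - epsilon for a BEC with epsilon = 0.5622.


C = 1 - epsilon = 1 - 0.5622 = 0.4378

0.4378 bits


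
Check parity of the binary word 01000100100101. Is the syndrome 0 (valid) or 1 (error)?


Syndrome = XOR of all bits = 0 XOR 1 XOR 0 XOR 0 XOR 0 XOR 1 XOR 0 XOR 0 XOR 1 XOR 0 XOR 0 XOR 1 XOR 0 XOR 1 = 1

1


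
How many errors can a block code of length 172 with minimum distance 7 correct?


Correction capability = floor((d-1)/2) = floor((7-1)/2) = 3

3 errors


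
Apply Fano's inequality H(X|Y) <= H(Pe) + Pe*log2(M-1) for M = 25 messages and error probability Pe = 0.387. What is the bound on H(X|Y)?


H(Pe) = -Pe*log2(Pe) - (1-Pe)*log2(1-Pe) = -0.387*log2(0.387) - 0.613*log2(0.613) = 0.530033 + 0.432803 = 0.9628. Pe*log2(M-1) = 0.387*log2(24) = 1.774380. Bound = H(Pe) + Pe*log2(M-1) = 0.530033 + 0.432803 + 1.774380 = 2.7372

2.7372 bits


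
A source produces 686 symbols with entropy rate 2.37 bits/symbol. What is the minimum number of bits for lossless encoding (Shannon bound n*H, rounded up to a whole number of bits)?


Minimum bits >= n * H = 686 * 2.37 = 1625.82, rounded up to a whole number of bits = 1626

1626 bits


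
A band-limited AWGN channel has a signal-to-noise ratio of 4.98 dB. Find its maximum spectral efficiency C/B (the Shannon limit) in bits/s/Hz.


SNR_linear = 10^(4.98/10) = 3.1477; C/B = log2(1 + SNR_linear) = log2(1 + 3.1477) = 2.0523

2.0523 bits/s/Hz


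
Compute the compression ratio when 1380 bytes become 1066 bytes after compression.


Ratio = original / compressed = 1380 / 1066 = 1.2946

1.2946


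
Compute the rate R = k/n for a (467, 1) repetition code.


Rate = k/n = 1/467

1/467


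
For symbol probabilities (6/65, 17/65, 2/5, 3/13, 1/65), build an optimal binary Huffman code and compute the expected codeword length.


Huffman construction (repeatedly merge the two least-probable nodes; each merge adds 1 bit to every symbol beneath it): 1/65 + 6/65 = 7/65; 7/65 + 3/13 = 22/65; 17/65 + 22/65 = 3/5; 2/5 + 3/5 = 1. Resulting codeword lengths (in the order the probabilities were given): (4, 2, 1, 3, 4). L_avg = sum(p_i * l_i) = 6/65*4 + 17/65*2 + 2/5*1 + 3/13*3 + 1/65*4 = 133/65 = 2.0462

2.0462 bits


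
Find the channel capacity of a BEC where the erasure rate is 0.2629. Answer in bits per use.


C = 1 - epsilon = 1 - 0.2629 = 0.7371

0.7371 bits


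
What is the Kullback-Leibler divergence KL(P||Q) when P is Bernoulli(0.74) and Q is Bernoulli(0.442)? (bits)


KL = p*log2(p/q) + (1-p)*log2((1-p)/(1-q)) = 0.74*log2(0.74/0.442) + 0.26*log2(0.26/0.558) = 0.2637

0.2637 bits


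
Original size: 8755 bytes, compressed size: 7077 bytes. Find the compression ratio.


Ratio = original / compressed = 8755 / 7077 = 1.2371

1.2371


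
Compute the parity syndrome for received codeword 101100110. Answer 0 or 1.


Syndrome = XOR of all bits = 1 XOR 0 XOR 1 XOR 1 XOR 0 XOR 0 XOR 1 XOR 1 XOR 0 = 1

1


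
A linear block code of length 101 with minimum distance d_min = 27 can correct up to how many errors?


Correction capability = floor((d-1)/2) = floor((27-1)/2) = 13

13 errors


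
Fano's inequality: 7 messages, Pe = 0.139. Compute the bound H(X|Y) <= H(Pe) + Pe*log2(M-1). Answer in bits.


H(Pe) = -Pe*log2(Pe) - (1-Pe)*log2(1-Pe) = -0.139*log2(0.139) - 0.861*log2(0.861) = 0.395711 + 0.185903 = 0.5816. Pe*log2(M-1) = 0.139*log2(6) = 0.359310. Bound = H(Pe) + Pe*log2(M-1) = 0.395711 + 0.185903 + 0.359310 = 0.9409

0.9409 bits


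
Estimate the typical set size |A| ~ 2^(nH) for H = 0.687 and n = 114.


log2|A_typical| = nH = 114 * 0.687 = 78.318, so |A_typical| ~ 2^78.318 = 3.768e+23

3.768e+23


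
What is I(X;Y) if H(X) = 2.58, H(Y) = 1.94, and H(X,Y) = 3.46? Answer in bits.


I(X;Y) = H(X) + H(Y) - H(X,Y) = 2.58 + 1.94 - 3.46 = 1.06

1.06 bits


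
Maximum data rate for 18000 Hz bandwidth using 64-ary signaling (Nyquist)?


Rate = 2 * B * log2(M) = 2 * 18000 * 6.0 = 216000.0

216000.0 bps


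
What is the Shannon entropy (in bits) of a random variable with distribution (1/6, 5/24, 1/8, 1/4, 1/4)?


H = -sum(p_i * log2(p_i)). Terms: -(1/6)*log2(1/6) = 0.430827; -(5/24)*log2(5/24) = 0.471466; -(1/8)*log2(1/8) = 0.375000; -(1/4)*log2(1/4) = 0.500000; -(1/4)*log2(1/4) = 0.500000. H = 0.430827 + 0.471466 + 0.375000 + 0.500000 + 0.500000 = 2.2773

2.2773 bits


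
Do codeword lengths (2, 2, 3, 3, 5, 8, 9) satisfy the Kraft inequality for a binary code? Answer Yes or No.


Kraft sum = sum(2^(-l_i)) = 0.7871, need <= 1. Result: satisfied (a binary prefix-free code with these lengths exists)

Yes


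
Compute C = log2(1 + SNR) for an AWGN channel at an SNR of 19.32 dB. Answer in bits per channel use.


SNR_linear = 10^(19.32/10) = 85.5067; C = log2(1 + SNR_linear) = log2(1 + 85.5067) = 6.4347

6.4347 bits/channel use


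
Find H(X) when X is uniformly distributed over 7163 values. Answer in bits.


H = log2(n) = log2(7163) = 12.8063

12.8063 bits


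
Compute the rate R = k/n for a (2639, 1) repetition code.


Rate = k/n = 1/2639

1/2639


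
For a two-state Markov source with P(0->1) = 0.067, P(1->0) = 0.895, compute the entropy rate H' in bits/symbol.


Stationary distribution: pi_0 = p10/(p01+p10) = 0.9304, pi_1 = 0.0696. Entropy rate H' = pi_0*H(p01) + pi_1*H(p10) = 0.9304*0.3546 + 0.0696*0.4846 = 0.3637

0.3637 bits/symbol


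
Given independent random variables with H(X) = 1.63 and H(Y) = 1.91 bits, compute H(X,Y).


For independent variables, H(X,Y) = H(X) + H(Y) = 1.63 + 1.91 = 3.54

3.54 bits


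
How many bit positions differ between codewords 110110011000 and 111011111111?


Count differing positions: . . ^ ^ . ^ ^ . . ^ ^ ^ = 7 differences

7


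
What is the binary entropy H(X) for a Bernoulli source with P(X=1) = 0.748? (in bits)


H = -p*log2(p) - (1-p)*log2(1-p). -0.748*log2(0.748) = 0.313330; -0.252*log2(0.252) = 0.501103. H = 0.313330 + 0.501103 = 0.8144

0.8144 bits


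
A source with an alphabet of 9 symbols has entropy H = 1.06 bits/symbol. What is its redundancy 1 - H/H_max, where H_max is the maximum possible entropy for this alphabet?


H_max = log2(K) = log2(9) = 3.1699 bits/symbol. Redundancy = 1 - H/H_max = 1 - 1.06/3.1699 = 1 - 0.3344 = 0.6656

0.6656


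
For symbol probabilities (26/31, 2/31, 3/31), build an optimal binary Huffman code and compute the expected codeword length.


Huffman construction (repeatedly merge the two least-probable nodes; each merge adds 1 bit to every symbol beneath it): 2/31 + 3/31 = 5/31; 5/31 + 26/31 = 1. Resulting codeword lengths (in the order the probabilities were given): (1, 2, 2). L_avg = sum(p_i * l_i) = 26/31*1 + 2/31*2 + 3/31*2 = 36/31 = 1.1613

1.1613 bits


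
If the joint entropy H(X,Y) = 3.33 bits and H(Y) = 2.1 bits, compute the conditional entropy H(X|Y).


H(X|Y) = H(X,Y) - H(Y) = 3.33 - 2.1 = 1.23

1.23 bits


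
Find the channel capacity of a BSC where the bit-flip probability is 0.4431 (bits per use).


H(p) = -p*log2(p) - (1-p)*log2(1-p) = -0.4431*log2(0.4431) - 0.5569*log2(0.5569) = 0.520330 + 0.470308 = 0.9906. C = 1 - H(p) = 1 - 0.9906 = 0.0094

0.0094 bits


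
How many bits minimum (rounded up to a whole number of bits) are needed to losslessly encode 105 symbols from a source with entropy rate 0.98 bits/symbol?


Minimum bits >= n * H = 105 * 0.98 = 102.9, rounded up to a whole number of bits = 103

103 bits


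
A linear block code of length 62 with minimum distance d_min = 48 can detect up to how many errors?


Detection capability = d_min - 1 = 48 - 1 = 47

47 errors


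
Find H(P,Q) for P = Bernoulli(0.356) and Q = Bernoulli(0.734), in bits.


H(P,Q) = -p*log2(q) - (1-p)*log2(1-q). -0.356*log2(0.734) = 0.158829; -0.644*log2(0.266) = 1.230363. H(P,Q) = 0.158829 + 1.230363 = 1.3892

1.3892 bits


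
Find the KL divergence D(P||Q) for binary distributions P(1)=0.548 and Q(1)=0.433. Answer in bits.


KL = p*log2(p/q) + (1-p)*log2((1-p)/(1-q)) = 0.548*log2(0.548/0.433) + 0.452*log2(0.452/0.567) = 0.0384

0.0384 bits


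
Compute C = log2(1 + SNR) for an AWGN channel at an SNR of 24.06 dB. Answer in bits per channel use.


SNR_linear = 10^(24.06/10) = 254.683; C = log2(1 + SNR_linear) = log2(1 + 254.683) = 7.9982

7.9982 bits/channel use


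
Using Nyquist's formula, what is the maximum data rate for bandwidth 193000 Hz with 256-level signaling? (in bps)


Rate = 2 * B * log2(M) = 2 * 193000 * 8.0 = 3088000.0

3088000.0 bps


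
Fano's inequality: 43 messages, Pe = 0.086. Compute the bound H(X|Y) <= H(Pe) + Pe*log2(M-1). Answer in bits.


H(Pe) = -Pe*log2(Pe) - (1-Pe)*log2(1-Pe) = -0.086*log2(0.086) - 0.914*log2(0.914) = 0.304399 + 0.118577 = 0.423. Pe*log2(M-1) = 0.086*log2(42) = 0.463739. Bound = H(Pe) + Pe*log2(M-1) = 0.304399 + 0.118577 + 0.463739 = 0.8867

0.8867 bits


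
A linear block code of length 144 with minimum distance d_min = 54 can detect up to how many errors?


Detection capability = d_min - 1 = 54 - 1 = 53

53 errors


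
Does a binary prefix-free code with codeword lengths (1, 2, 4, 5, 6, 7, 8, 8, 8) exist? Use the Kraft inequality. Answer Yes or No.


Kraft sum = sum(2^(-l_i)) = 0.8789, need <= 1. Result: satisfied (a binary prefix-free code with these lengths exists)

Yes


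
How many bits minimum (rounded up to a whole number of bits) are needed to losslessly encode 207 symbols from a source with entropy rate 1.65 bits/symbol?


Minimum bits >= n * H = 207 * 1.65 = 341.55, rounded up to a whole number of bits = 342

342 bits


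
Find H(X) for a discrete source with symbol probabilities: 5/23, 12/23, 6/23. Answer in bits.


H = -sum(p_i * log2(p_i)). Terms: -(5/23)*log2(5/23) = 0.478616; -(12/23)*log2(12/23) = 0.489704; -(6/23)*log2(6/23) = 0.505722. H = 0.478616 + 0.489704 + 0.505722 = 1.474

1.474 bits


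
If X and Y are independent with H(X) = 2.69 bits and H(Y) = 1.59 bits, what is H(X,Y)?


For independent variables, H(X,Y) = H(X) + H(Y) = 2.69 + 1.59 = 4.28

4.28 bits


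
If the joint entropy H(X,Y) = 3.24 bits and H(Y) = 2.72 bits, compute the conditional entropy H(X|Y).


H(X|Y) = H(X,Y) - H(Y) = 3.24 - 2.72 = 0.52

0.52 bits


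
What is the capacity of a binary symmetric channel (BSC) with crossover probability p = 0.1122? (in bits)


H(p) = -p*log2(p) - (1-p)*log2(1-p) = -0.1122*log2(0.1122) - 0.8878*log2(0.8878) = 0.354087 + 0.152429 = 0.5065. C = 1 - H(p) = 1 - 0.5065 = 0.4935

0.4935 bits


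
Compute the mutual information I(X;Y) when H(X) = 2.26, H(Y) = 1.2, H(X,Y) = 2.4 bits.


I(X;Y) = H(X) + H(Y) - H(X,Y) = 2.26 + 1.2 - 2.4 = 1.06

1.06 bits


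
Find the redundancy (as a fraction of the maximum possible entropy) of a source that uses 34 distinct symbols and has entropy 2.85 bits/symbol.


H_max = log2(K) = log2(34) = 5.0875 bits/symbol. Redundancy = 1 - H/H_max = 1 - 2.85/5.0875 = 1 - 0.5602 = 0.4398

0.4398


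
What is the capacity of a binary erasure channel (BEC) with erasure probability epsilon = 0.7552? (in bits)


C = 1 - epsilon = 1 - 0.7552 = 0.2448

0.2448 bits


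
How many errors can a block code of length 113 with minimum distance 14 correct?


Correction capability = floor((d-1)/2) = floor((14-1)/2) = 6

6 errors


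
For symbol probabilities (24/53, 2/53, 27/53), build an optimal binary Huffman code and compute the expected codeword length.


Huffman construction (repeatedly merge the two least-probable nodes; each merge adds 1 bit to every symbol beneath it): 2/53 + 24/53 = 26/53; 26/53 + 27/53 = 1. Resulting codeword lengths (in the order the probabilities were given): (2, 2, 1). L_avg = sum(p_i * l_i) = 24/53*2 + 2/53*2 + 27/53*1 = 79/53 = 1.4906

1.4906 bits


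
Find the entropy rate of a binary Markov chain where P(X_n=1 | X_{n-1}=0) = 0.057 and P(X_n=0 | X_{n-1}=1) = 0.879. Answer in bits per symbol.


Stationary distribution: pi_0 = p10/(p01+p10) = 0.9391, pi_1 = 0.0609. Entropy rate H' = pi_0*H(p01) + pi_1*H(p10) = 0.9391*0.3154 + 0.0609*0.5322 = 0.3286

0.3286 bits/symbol


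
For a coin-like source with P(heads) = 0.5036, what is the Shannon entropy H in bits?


H = -p*log2(p) - (1-p)*log2(1-p). -0.5036*log2(0.5036) = 0.498388; -0.4964*log2(0.4964) = 0.501575. H = 0.498388 + 0.501575 = 1.0

1.0 bits


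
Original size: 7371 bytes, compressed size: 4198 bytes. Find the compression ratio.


Ratio = original / compressed = 7371 / 4198 = 1.7558

1.7558


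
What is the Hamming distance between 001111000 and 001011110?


Count differing positions: . . . ^ . . ^ ^ . = 3 differences

3


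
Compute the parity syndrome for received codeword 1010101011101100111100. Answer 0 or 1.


Syndrome = XOR of all bits = 1 XOR 0 XOR 1 XOR 0 XOR 1 XOR 0 XOR 1 XOR 0 XOR 1 XOR 1 XOR 1 XOR 0 XOR 1 XOR 1 XOR 0 XOR 0 XOR 1 XOR 1 XOR 1 XOR 1 XOR 0 XOR 0 = 1

1


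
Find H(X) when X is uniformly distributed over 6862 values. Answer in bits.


H = log2(n) = log2(6862) = 12.7444

12.7444 bits


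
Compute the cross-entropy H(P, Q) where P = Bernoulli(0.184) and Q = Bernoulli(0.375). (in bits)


H(P,Q) = -p*log2(q) - (1-p)*log2(1-q). -0.184*log2(0.375) = 0.260367; -0.816*log2(0.625) = 0.553307. H(P,Q) = 0.260367 + 0.553307 = 0.8137

0.8137 bits


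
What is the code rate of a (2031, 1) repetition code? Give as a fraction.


Rate = k/n = 1/2031

1/2031


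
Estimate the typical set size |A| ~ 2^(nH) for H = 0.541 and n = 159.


log2|A_typical| = nH = 159 * 0.541 = 86.019, so |A_typical| ~ 2^86.019 = 7.840e+25

7.840e+25


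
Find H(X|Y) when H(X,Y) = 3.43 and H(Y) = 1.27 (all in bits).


H(X|Y) = H(X,Y) - H(Y) = 3.43 - 1.27 = 2.16

2.16 bits


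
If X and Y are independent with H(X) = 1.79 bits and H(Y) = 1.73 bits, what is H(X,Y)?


For independent variables, H(X,Y) = H(X) + H(Y) = 1.79 + 1.73 = 3.52

3.52 bits


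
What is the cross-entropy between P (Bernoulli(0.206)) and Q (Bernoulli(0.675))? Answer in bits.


H(P,Q) = -p*log2(q) - (1-p)*log2(1-q). -0.206*log2(0.675) = 0.116810; -0.794*log2(0.325) = 1.287462. H(P,Q) = 0.116810 + 1.287462 = 1.4043

1.4043 bits


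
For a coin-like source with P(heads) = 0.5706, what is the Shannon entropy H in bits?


H = -p*log2(p) - (1-p)*log2(1-p). -0.5706*log2(0.5706) = 0.461871; -0.4294*log2(0.4294) = 0.523699. H = 0.461871 + 0.523699 = 0.9856

0.9856 bits


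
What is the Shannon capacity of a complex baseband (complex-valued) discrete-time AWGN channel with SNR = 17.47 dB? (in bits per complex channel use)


SNR_linear = 10^(17.47/10) = 55.847; C = log2(1 + SNR_linear) = log2(1 + 55.847) = 5.829

5.829 bits/channel use


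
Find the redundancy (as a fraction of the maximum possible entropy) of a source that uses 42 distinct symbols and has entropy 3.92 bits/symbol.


H_max = log2(K) = log2(42) = 5.3923 bits/symbol. Redundancy = 1 - H/H_max = 1 - 3.92/5.3923 = 1 - 0.727 = 0.273

0.273


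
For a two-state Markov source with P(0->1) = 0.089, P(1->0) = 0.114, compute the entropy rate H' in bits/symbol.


Stationary distribution: pi_0 = p10/(p01+p10) = 0.5616, pi_1 = 0.4384. Entropy rate H' = pi_0*H(p01) + pi_1*H(p10) = 0.5616*0.4331 + 0.4384*0.5119 = 0.4676

0.4676 bits/symbol


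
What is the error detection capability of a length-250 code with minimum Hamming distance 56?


Detection capability = d_min - 1 = 56 - 1 = 55

55 errors


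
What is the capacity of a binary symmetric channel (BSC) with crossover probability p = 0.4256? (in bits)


H(p) = -p*log2(p) - (1-p)*log2(1-p) = -0.4256*log2(0.4256) - 0.5744*log2(0.5744) = 0.524522 + 0.459447 = 0.984. C = 1 - H(p) = 1 - 0.984 = 0.016

0.016 bits


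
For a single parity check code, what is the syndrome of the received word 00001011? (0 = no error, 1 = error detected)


Syndrome = XOR of all bits = 0 XOR 0 XOR 0 XOR 0 XOR 1 XOR 0 XOR 1 XOR 1 = 1

1


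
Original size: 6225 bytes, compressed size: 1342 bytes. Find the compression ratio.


Ratio = original / compressed = 6225 / 1342 = 4.6386

4.6386


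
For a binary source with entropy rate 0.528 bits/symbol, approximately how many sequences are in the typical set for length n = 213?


log2|A_typical| = nH = 213 * 0.528 = 112.464, so |A_typical| ~ 2^112.464 = 7.162e+33

7.162e+33


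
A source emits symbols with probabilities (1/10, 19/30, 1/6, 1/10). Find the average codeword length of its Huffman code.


Huffman construction (repeatedly merge the two least-probable nodes; each merge adds 1 bit to every symbol beneath it): 1/10 + 1/10 = 1/5; 1/6 + 1/5 = 11/30; 11/30 + 19/30 = 1. Resulting codeword lengths (in the order the probabilities were given): (3, 1, 2, 3). L_avg = sum(p_i * l_i) = 1/10*3 + 19/30*1 + 1/6*2 + 1/10*3 = 47/30 = 1.5667

1.5667 bits


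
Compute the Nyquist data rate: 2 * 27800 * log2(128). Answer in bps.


Rate = 2 * B * log2(M) = 2 * 27800 * 7.0 = 389200.0

389200.0 bps
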